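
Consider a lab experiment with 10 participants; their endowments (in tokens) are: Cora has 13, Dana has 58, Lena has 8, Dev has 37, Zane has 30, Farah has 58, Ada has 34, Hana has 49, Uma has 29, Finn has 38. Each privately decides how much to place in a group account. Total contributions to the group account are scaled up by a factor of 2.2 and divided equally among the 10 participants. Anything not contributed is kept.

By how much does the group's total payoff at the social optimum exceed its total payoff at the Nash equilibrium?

424.80 tokens

The private return per contributed unit is 2.2/10 = 0.2200 < 1 for every player regardless of endowment, so the Nash equilibrium is zero contribution and the group total is Σ E_j = 13 + 58 + 8 + 37 + 30 + 58 + 34 + 49 + 29 + 38 = 354.
Each contributed unit returns 2.200 to the group, so the social optimum is full contribution by everyone: group total = 2.200 × 354 = 778.80.
Efficiency loss = (2.200 − 1) × 354 = 424.80.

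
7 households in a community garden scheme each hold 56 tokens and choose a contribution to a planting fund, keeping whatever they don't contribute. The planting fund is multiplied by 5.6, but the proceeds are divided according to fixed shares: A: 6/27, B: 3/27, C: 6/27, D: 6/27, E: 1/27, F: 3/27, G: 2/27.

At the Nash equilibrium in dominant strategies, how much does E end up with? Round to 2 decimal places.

Each unit j contributes comes back to j as 5.6 × (j's share), so j prefers to contribute only if that share exceeds 1/5.6 = 0.1786; otherwise keeping the unit dominates.
A, C and D clear that bar, contributing 56 each; the remaining 4 contribute 0. Total contributed: 168.
E keeps 56 and receives 5.6 × 168 × 1/27 = 34.84 from the planting fund, for a payoff of 90.84.

90.84 tokens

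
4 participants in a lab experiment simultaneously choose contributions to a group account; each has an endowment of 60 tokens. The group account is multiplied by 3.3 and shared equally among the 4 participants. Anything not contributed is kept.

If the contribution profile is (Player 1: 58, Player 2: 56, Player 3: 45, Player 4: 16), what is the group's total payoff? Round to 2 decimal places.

Total contributed: 58 + 56 + 45 + 16 = 175; total kept: 4 × 60 − 175 = 65.
The group account pays out 3.3 × 175 = 577.50 in aggregate.
Group total = 65 + 577.50 = 642.50.

642.50 tokens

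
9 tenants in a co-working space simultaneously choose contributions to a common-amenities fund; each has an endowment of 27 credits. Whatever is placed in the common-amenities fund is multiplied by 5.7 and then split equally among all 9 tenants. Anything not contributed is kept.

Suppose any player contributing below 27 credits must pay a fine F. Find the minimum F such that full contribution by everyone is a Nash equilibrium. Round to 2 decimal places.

9.90 credits

Given the others contribute fully, the best deviation is to contribute 0 (any partial contribution still incurs the fine and gives up units whose private return 0.6333 is below 1).
Deviating from 27 to 0 saves 27 credits but forfeits the deviator's share of the drop in the common-amenities fund: 5.7/9 × 27 = 17.10.
So the deviation gain is 27 − 17.10 = 9.90, and the fine must be at least 9.90 credits to wipe it out.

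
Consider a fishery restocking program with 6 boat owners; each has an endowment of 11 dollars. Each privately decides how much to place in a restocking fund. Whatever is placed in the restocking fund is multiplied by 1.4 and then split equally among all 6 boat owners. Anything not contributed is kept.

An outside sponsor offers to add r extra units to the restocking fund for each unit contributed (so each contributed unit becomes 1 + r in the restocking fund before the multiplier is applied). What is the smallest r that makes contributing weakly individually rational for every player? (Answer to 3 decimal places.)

With matching at rate r, one contributed unit becomes (1 + r) in the restocking fund and returns 1.4 × (1 + r) / 6 to the contributor.
Setting this equal to 1: 1 + r = 6/1.4 = 4.2857.
So the minimum matching rate is r = 4.2857 − 1 = 3.286.

3.286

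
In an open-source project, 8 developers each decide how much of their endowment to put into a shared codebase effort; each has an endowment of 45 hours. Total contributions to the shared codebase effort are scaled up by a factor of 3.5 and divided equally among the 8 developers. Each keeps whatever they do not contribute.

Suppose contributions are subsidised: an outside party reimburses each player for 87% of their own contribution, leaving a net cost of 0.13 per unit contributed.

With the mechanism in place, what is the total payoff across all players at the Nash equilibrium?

Under the mechanism each unit contributed yields (3.5/8) / 0.13 = 3.3654 back to its contributor per unit of net cost, which exceeds 1, making full contribution the dominant choice for everyone.
At the Nash equilibrium everyone contributes 45. Group total payoff = 8 × (45 × 0.87 + 3.5 × 45) = 1573.20.

1573.20 hours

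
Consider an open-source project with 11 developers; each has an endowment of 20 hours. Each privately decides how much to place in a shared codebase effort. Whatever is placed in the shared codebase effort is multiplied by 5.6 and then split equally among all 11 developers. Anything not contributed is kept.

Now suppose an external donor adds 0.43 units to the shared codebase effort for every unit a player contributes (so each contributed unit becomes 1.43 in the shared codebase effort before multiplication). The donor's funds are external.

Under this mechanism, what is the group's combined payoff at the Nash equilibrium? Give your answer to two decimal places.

220.00 hours

The effective private return is 5.6 × 1.43 / 11 = 0.7280, which is still under 1, so the mechanism doesn't change anyone's dominant strategy: zero contribution.
At the Nash equilibrium no one contributes; group total payoff = 11 × 20 = 220.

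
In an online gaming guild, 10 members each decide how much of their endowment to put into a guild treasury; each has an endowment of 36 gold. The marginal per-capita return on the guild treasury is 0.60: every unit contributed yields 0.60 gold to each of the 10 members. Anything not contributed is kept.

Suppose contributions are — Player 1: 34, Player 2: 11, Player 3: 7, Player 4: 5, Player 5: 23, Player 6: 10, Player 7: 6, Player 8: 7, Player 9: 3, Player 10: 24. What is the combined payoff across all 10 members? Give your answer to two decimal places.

1010.00 gold

Total contributed: 34 + 11 + 7 + 5 + 23 + 10 + 6 + 7 + 3 + 24 = 130; total kept: 10 × 36 − 130 = 230.
The guild treasury pays out 0.60 × 10 × 130 = 780.00 in aggregate.
Group total = 230 + 780.00 = 1010.00.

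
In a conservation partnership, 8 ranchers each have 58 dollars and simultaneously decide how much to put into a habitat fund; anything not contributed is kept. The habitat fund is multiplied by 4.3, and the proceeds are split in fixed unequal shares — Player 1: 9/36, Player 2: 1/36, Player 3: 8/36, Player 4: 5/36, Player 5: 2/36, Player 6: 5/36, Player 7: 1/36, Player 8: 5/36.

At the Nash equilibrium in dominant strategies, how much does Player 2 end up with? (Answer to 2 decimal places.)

64.93 dollars

A player with share s gets back 4.3·s per unit contributed, so full contribution is dominant for anyone with s > 1/4.3 = 0.2326 and zero contribution is dominant for anyone below.
Only Player 1 (9/36) clears that bar, contributing 58; the remaining 7 contribute 0. Total contributed: 58.
Player 2 keeps 58 and receives 4.3 × 58 × 1/36 = 6.93 from the habitat fund, for a payoff of 64.93.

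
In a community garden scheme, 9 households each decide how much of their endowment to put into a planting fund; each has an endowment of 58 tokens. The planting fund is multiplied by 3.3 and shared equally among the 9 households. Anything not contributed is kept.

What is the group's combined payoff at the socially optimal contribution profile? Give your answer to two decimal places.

Each contributed unit returns 3.300 to the group as a whole (0.3667 to each of 9 players), which exceeds 1, so the social optimum is full contribution: group total = 3.300 × 522 = 1722.60.

1722.60 tokens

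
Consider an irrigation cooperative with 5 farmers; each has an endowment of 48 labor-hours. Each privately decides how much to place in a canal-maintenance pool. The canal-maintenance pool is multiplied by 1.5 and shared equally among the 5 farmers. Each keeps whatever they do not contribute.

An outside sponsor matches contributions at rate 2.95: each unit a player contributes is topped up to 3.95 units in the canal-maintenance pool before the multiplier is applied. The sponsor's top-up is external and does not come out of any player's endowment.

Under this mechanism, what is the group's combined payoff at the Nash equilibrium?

1422.00 labor-hours

The effective private return per unit is now 1.5 × 3.95 / 5 = 1.1850 > 1, so every player's dominant strategy flips to full contribution.
At the Nash equilibrium everyone contributes 48. Group total payoff = 1.5 × 3.95 × 240 = 1422.00.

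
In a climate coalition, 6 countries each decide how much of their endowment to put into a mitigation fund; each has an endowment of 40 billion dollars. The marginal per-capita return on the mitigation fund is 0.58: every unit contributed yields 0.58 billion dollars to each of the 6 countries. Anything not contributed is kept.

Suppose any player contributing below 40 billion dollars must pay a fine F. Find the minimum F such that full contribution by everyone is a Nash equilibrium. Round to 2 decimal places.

16.80 billion dollars

Given the others contribute fully, the best deviation is to contribute 0 (any partial contribution still incurs the fine and gives up units whose private return 0.58 is below 1).
Deviating from 40 to 0 saves 40 billion dollars but forfeits the deviator's share of the drop in the mitigation fund: 0.58 × 40 = 23.20.
So the deviation gain is 40 − 23.20 = 16.80, and the fine must be at least 16.80 billion dollars to wipe it out.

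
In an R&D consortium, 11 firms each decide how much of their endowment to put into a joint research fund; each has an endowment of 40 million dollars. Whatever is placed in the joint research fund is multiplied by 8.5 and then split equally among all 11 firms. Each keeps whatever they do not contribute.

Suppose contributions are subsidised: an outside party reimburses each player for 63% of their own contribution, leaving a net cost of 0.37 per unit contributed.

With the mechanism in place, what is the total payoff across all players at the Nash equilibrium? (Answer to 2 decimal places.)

Under the mechanism each unit contributed yields (8.5/11) / 0.37 = 2.0885 back to its contributor per unit of net cost, which exceeds 1, making full contribution the dominant choice for everyone.
So the Nash equilibrium is full contribution by all 11; the group earns 11 × (40 × 0.63 + 8.5 × 40) = 4017.20.

4017.20 million dollars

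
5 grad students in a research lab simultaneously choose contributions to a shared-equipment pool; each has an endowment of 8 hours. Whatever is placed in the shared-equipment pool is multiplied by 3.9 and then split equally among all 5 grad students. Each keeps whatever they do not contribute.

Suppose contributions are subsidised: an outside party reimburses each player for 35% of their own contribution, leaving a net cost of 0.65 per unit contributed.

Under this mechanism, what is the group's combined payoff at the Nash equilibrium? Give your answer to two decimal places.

170.00 hours

Under the mechanism each unit contributed yields (3.9/5) / 0.65 = 1.2000 back to its contributor per unit of net cost, which exceeds 1, making full contribution the dominant choice for everyone.
At the Nash equilibrium everyone contributes 8. Group total payoff = 5 × (8 × 0.35 + 3.9 × 8) = 170.00.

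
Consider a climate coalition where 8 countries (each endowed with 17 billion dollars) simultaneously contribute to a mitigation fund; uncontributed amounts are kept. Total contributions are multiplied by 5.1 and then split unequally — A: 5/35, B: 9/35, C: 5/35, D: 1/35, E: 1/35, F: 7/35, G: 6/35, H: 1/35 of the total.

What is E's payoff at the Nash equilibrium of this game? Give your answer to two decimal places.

21.95 billion dollars

Each unit j contributes comes back to j as 5.1 × (j's share), so j prefers to contribute only if that share exceeds 1/5.1 = 0.1961; otherwise keeping the unit dominates.
The shares above 0.1961 belong to B and F, contributing 17 each; the remaining 6 contribute 0. Total contributed: 34.
E keeps 17 and receives 5.1 × 34 × 1/35 = 4.95 from the mitigation fund, for a payoff of 21.95.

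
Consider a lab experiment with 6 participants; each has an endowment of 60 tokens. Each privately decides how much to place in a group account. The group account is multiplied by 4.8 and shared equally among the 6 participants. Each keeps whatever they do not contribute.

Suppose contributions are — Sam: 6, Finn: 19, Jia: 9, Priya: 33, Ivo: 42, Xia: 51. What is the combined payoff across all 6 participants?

968.00 tokens

Total contributed: 6 + 19 + 9 + 33 + 42 + 51 = 160; total kept: 6 × 60 − 160 = 200.
The group account pays out 4.8 × 160 = 768.00 in aggregate.
Group total = 200 + 768.00 = 968.00.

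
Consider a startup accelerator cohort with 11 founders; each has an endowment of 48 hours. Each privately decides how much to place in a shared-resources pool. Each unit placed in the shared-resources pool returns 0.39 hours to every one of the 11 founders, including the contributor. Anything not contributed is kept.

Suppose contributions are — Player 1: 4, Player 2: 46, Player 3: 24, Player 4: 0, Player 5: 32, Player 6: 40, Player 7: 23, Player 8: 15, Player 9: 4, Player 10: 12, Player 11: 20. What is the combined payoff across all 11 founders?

1251.80 hours

Total contributed: 4 + 46 + 24 + 0 + 32 + 40 + 23 + 15 + 4 + 12 + 20 = 220; total kept: 11 × 48 − 220 = 308.
The shared-resources pool pays out 0.39 × 11 × 220 = 943.80 in aggregate.
Group total = 308 + 943.80 = 1251.80.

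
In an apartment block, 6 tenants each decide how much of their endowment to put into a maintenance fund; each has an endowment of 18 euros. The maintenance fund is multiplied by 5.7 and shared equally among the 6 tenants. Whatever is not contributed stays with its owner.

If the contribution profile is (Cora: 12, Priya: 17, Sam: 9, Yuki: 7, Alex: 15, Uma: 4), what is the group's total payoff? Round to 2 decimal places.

Total contributed: 12 + 17 + 9 + 7 + 15 + 4 = 64; total kept: 6 × 18 − 64 = 44.
The maintenance fund pays out 5.7 × 64 = 364.80 in aggregate.
Group total = 44 + 364.80 = 408.80.

408.80 euros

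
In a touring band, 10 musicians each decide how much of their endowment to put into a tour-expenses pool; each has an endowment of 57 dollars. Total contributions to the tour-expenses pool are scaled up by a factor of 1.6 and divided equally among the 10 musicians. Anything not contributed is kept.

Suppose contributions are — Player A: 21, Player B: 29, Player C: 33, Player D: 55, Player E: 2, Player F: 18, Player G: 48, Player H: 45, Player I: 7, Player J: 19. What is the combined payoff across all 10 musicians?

Total contributed: 21 + 29 + 33 + 55 + 2 + 18 + 48 + 45 + 7 + 19 = 277; total kept: 10 × 57 − 277 = 293.
The tour-expenses pool pays out 1.6 × 277 = 443.20 in aggregate.
Group total = 293 + 443.20 = 736.20.

736.20 dollars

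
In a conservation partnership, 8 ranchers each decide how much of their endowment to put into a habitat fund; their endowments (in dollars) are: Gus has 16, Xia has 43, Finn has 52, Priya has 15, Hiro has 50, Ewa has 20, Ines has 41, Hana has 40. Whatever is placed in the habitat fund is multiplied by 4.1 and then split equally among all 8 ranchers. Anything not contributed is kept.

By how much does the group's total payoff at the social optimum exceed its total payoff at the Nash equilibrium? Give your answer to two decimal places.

858.70 dollars

The private return per contributed unit is 4.1/8 = 0.5125 < 1 for every player regardless of endowment, so the Nash equilibrium is zero contribution and the group total is Σ E_j = 16 + 43 + 52 + 15 + 50 + 20 + 41 + 40 = 277.
Each contributed unit returns 4.100 to the group, so the social optimum is full contribution by everyone: group total = 4.100 × 277 = 1135.70.
Efficiency loss = (4.100 − 1) × 277 = 858.70.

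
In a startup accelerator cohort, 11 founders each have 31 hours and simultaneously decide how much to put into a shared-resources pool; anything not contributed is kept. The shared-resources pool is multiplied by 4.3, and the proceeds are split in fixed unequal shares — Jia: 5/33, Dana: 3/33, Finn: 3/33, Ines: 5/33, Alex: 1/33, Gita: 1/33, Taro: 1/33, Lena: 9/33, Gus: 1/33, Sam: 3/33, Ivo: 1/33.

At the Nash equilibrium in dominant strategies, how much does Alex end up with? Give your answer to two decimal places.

For player j, contributing a unit is worthwhile iff 4.3 × (j's share) ≥ 1, i.e. iff j's share is at least 0.2326.
The only share above 0.2326 is Lena's 9/33, contributing 31; the remaining 10 contribute 0. Total contributed: 31.
Alex keeps 31 and receives 4.3 × 31 × 1/33 = 4.04 from the shared-resources pool, for a payoff of 35.04.

35.04 hours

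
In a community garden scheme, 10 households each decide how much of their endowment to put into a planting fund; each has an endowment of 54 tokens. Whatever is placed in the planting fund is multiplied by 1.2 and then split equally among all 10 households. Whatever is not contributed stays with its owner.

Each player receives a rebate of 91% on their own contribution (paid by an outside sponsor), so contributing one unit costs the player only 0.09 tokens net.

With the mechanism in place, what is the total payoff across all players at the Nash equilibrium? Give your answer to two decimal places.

With the mechanism, a contributed unit returns (1.2/10) / 0.09 = 1.3333 per unit of net cost to the contributor — now above 1 — so contributing fully is weakly dominant for every player.
So the Nash equilibrium is full contribution by all 10; the group earns 10 × (54 × 0.91 + 1.2 × 54) = 1139.40.

1139.40 tokens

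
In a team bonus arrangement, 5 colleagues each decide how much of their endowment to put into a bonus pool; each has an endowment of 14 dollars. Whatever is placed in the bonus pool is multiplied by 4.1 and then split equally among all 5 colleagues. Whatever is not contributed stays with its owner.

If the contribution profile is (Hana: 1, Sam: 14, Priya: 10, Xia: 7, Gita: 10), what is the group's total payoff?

200.20 dollars

Total contributed: 1 + 14 + 10 + 7 + 10 = 42; total kept: 5 × 14 − 42 = 28.
The bonus pool pays out 4.1 × 42 = 172.20 in aggregate.
Group total = 28 + 172.20 = 200.20.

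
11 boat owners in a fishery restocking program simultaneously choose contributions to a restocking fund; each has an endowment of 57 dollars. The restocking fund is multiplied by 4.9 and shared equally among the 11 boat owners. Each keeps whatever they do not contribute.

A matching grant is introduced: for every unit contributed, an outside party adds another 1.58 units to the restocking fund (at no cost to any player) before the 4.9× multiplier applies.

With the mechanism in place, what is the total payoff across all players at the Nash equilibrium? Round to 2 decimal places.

With the mechanism, a contributed unit returns 4.9 × 2.58 / 11 = 1.1493 per unit of net cost to the contributor — now above 1 — so contributing fully is weakly dominant for every player.
At the Nash equilibrium everyone contributes 57. Group total payoff = 4.9 × 2.58 × 627 = 7926.53.

7926.53 dollars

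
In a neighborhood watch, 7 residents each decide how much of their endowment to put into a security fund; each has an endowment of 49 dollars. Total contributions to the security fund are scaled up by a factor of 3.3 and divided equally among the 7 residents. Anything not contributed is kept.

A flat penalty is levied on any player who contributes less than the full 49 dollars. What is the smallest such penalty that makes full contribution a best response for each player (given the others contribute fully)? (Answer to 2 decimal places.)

Given the others contribute fully, the best deviation is to contribute 0 (any partial contribution still incurs the fine and gives up units whose private return 0.4714 is below 1).
Deviating from 49 to 0 saves 49 dollars but forfeits the deviator's share of the drop in the security fund: 3.3/7 × 49 = 23.10.
So the deviation gain is 49 − 23.10 = 25.90, and the fine must be at least 25.90 dollars to wipe it out.

25.90 dollars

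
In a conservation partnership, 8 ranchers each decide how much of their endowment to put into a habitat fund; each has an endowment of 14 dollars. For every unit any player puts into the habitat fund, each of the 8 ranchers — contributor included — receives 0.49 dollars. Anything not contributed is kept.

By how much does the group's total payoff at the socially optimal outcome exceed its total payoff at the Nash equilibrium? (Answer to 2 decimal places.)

327.04 dollars

The private return per contributed unit is 0.49 < 1, so contributing 0 is dominant for every player. At the Nash equilibrium everyone keeps their 14, and the group total is 8 × 14 = 112.
Each contributed unit returns 3.920 to the group as a whole (0.49 to each of 8 players), which exceeds 1, so the social optimum is full contribution: group total = 3.920 × 112 = 439.04.
Efficiency loss = 439.04 − 112 = 327.04.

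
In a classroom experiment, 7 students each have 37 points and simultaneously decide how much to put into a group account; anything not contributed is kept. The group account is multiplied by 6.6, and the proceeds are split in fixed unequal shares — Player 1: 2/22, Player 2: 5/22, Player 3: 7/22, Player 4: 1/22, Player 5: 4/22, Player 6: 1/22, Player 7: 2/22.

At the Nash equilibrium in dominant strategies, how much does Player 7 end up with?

For player j, contributing a unit is worthwhile iff 6.6 × (j's share) ≥ 1, i.e. iff j's share is at least 0.1515.
The shares above 0.1515 belong to Player 2, Player 3 and Player 5, contributing 37 each; the remaining 4 contribute 0. Total contributed: 111.
Player 7 keeps 37 and receives 6.6 × 111 × 2/22 = 66.60 from the group account, for a payoff of 103.60.

103.60 points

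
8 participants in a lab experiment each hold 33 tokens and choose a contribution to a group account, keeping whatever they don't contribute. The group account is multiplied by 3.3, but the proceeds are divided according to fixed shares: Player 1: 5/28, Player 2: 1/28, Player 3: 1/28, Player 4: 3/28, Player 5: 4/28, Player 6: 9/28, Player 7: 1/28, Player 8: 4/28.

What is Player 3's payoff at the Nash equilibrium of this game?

Player j's private return per contributed unit is 3.3 × (j's share). Contributing is weakly dominant for j when that share is at least 1/3.3 = 0.3030, and contributing 0 is dominant otherwise.
Player 6 alone (share 9/28) is above the threshold, contributing 33; the remaining 7 contribute 0. Total contributed: 33.
Player 3 keeps 33 and receives 3.3 × 33 × 1/28 = 3.89 from the group account, for a payoff of 36.89.

36.89 tokens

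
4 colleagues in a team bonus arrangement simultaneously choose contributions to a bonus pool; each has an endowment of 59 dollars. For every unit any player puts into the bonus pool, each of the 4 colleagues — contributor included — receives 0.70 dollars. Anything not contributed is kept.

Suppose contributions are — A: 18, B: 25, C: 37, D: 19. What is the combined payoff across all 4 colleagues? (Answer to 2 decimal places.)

Total contributed: 18 + 25 + 37 + 19 = 99; total kept: 4 × 59 − 99 = 137.
The bonus pool pays out 0.70 × 4 × 99 = 277.20 in aggregate.
Group total = 137 + 277.20 = 414.20.

414.20 dollars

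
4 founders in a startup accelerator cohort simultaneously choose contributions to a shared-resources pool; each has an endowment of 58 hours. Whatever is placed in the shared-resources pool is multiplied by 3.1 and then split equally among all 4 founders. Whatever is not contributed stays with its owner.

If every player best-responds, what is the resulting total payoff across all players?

232.00 hours

Each contributed unit returns 3.1/4 = 0.7750 to its contributor — below 1 — so contributing 0 is dominant for every player. At the Nash equilibrium everyone keeps their 58, and the group total is 4 × 58 = 232.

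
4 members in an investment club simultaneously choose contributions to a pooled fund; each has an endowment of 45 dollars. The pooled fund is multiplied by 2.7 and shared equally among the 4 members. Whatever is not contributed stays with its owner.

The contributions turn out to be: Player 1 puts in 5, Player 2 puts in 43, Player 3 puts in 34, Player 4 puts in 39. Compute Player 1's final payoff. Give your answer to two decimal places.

121.68 dollars

Total contributed: 5 + 43 + 34 + 39 = 121.
Each receives 2.7 × 121 / 4 = 81.68 from the pooled fund.
Player 1 keeps 45 − 5 = 40, so Player 1's payoff is 40 + 81.68 = 121.68.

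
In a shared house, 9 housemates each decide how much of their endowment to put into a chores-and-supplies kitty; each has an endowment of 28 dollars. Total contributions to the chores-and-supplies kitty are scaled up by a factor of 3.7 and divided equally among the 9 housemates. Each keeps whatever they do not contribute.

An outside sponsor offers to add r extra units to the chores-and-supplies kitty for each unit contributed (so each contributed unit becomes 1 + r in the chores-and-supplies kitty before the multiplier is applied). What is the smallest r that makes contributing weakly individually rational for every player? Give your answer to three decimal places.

1.432

With matching at rate r, one contributed unit becomes (1 + r) in the chores-and-supplies kitty and returns 3.7 × (1 + r) / 9 to the contributor.
Setting this equal to 1: 1 + r = 9/3.7 = 2.4324.
So the minimum matching rate is r = 2.4324 − 1 = 1.432.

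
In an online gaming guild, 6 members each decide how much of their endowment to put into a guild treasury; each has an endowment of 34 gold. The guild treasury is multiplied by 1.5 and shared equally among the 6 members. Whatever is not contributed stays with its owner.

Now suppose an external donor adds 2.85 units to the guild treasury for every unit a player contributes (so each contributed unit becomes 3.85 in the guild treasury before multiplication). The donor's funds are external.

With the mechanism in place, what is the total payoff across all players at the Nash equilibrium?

With the mechanism, a contributed unit returns 1.5 × 3.85 / 6 = 0.9625 per unit of net cost — still below 1 — so contributing 0 remains dominant for every player.
Everyone keeps their endowment and the group total is 6 × 34 = 204.

204.00 gold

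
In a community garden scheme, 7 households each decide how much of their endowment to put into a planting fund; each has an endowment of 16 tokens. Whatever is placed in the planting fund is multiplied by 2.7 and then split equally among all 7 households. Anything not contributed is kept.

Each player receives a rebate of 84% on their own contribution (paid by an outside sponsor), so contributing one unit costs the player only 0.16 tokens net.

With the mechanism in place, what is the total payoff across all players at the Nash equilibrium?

Under the mechanism each unit contributed yields (2.7/7) / 0.16 = 2.4107 back to its contributor per unit of net cost, which exceeds 1, making full contribution the dominant choice for everyone.
So the Nash equilibrium is full contribution by all 7; the group earns 7 × (16 × 0.84 + 2.7 × 16) = 396.48.

396.48 tokens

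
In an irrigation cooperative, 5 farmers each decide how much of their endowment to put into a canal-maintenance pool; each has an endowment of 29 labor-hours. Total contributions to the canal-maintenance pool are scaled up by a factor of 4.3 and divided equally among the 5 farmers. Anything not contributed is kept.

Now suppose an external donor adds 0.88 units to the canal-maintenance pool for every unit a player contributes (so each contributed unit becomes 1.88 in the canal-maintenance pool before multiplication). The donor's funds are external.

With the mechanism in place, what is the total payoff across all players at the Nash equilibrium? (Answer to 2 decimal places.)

1172.18 labor-hours

With the mechanism, a contributed unit returns 4.3 × 1.88 / 5 = 1.6168 per unit of net cost to the contributor — now above 1 — so contributing fully is weakly dominant for every player.
At the Nash equilibrium everyone contributes 29. Group total payoff = 4.3 × 1.88 × 145 = 1172.18.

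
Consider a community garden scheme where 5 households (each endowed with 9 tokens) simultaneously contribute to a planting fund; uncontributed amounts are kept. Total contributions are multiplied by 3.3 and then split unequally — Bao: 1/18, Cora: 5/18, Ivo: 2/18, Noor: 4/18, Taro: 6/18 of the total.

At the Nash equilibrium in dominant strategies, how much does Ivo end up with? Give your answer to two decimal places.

For player j, contributing a unit is worthwhile iff 3.3 × (j's share) ≥ 1, i.e. iff j's share is at least 0.3030.
Taro alone (share 6/18) is above the threshold, contributing 9; the remaining 4 contribute 0. Total contributed: 9.
Ivo keeps 9 and receives 3.3 × 9 × 2/18 = 3.30 from the planting fund, for a payoff of 12.30.

12.30 tokens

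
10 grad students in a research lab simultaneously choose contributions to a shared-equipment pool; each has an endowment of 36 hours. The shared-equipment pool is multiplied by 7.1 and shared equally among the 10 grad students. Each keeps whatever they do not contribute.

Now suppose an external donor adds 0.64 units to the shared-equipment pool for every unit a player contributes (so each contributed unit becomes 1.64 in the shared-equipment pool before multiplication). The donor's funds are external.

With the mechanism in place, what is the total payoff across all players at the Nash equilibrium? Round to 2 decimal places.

The effective private return per unit is now 7.1 × 1.64 / 10 = 1.1644 > 1, so every player's dominant strategy flips to full contribution.
At the Nash equilibrium everyone contributes 36. Group total payoff = 7.1 × 1.64 × 360 = 4191.84.

4191.84 hours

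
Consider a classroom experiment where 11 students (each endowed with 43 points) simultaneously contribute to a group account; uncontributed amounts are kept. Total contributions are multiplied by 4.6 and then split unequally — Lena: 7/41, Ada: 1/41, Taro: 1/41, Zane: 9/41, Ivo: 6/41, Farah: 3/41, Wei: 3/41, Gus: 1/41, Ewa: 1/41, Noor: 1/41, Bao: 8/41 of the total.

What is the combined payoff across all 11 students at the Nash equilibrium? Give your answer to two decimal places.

627.80 points

Each unit j contributes comes back to j as 4.6 × (j's share), so j prefers to contribute only if that share exceeds 1/4.6 = 0.2174; otherwise keeping the unit dominates.
The only share above 0.2174 is Zane's 9/41, contributing 43; the remaining 10 contribute 0. Total contributed: 43.
The group account pays out 4.6 × 43 = 197.80 in total (split across the unequal shares, but the aggregate is all that matters for the group sum).
The 10 free-riders keep 43 each, adding 430. Group total = 430 + 197.80 = 627.80.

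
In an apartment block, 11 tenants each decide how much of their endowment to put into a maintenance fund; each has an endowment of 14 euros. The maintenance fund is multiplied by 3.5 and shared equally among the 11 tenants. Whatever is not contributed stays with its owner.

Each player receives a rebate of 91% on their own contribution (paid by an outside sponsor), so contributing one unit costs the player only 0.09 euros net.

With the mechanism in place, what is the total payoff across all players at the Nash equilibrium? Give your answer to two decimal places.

679.14 euros

Under the mechanism each unit contributed yields (3.5/11) / 0.09 = 3.5354 back to its contributor per unit of net cost, which exceeds 1, making full contribution the dominant choice for everyone.
So the Nash equilibrium is full contribution by all 11; the group earns 11 × (14 × 0.91 + 3.5 × 14) = 679.14.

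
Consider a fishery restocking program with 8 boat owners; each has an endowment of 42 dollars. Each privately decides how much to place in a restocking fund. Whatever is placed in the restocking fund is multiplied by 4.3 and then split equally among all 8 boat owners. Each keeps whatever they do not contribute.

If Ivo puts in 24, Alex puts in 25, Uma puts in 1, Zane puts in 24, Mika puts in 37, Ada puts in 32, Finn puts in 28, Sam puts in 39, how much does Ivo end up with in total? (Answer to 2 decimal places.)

130.88 dollars

Total contributed: 24 + 25 + 1 + 24 + 37 + 32 + 28 + 39 = 210.
Each receives 4.3 × 210 / 8 = 112.88 from the restocking fund.
Ivo keeps 42 − 24 = 18, so Ivo's payoff is 18 + 112.88 = 130.88.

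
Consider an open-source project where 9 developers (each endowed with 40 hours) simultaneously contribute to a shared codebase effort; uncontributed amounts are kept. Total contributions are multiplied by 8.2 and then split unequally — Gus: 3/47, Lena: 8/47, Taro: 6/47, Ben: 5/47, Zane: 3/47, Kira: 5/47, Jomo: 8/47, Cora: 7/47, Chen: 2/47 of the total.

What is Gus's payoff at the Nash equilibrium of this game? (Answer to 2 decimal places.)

A player with share s gets back 8.2·s per unit contributed, so full contribution is dominant for anyone with s > 1/8.2 = 0.1220 and zero contribution is dominant for anyone below.
Lena, Taro, Jomo and Cora clear that bar, contributing 40 each; the remaining 5 contribute 0. Total contributed: 160.
Gus keeps 40 and receives 8.2 × 160 × 3/47 = 83.74 from the shared codebase effort, for a payoff of 123.74.

123.74 hours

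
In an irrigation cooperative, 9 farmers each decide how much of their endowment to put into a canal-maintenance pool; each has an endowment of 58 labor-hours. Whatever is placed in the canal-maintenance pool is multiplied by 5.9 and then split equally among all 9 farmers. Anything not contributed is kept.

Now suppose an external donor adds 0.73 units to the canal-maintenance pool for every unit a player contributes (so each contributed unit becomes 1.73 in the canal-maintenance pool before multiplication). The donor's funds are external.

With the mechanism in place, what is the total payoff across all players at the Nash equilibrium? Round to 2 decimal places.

Under the mechanism each unit contributed yields 5.9 × 1.73 / 9 = 1.1341 back to its contributor per unit of net cost, which exceeds 1, making full contribution the dominant choice for everyone.
At the Nash equilibrium everyone contributes 58. Group total payoff = 5.9 × 1.73 × 522 = 5328.05.

5328.05 labor-hours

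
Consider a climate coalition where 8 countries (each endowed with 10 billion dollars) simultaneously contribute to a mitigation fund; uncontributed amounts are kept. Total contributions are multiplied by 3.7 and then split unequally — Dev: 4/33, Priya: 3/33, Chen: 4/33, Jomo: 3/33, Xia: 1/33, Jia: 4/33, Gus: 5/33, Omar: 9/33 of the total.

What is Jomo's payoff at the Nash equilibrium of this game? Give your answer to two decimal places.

13.36 billion dollars

Player j's private return per contributed unit is 3.7 × (j's share). Contributing is weakly dominant for j when that share is at least 1/3.7 = 0.2703, and contributing 0 is dominant otherwise.
Only Omar (9/33) clears that bar, contributing 10; the remaining 7 contribute 0. Total contributed: 10.
Jomo keeps 10 and receives 3.7 × 10 × 3/33 = 3.36 from the mitigation fund, for a payoff of 13.36.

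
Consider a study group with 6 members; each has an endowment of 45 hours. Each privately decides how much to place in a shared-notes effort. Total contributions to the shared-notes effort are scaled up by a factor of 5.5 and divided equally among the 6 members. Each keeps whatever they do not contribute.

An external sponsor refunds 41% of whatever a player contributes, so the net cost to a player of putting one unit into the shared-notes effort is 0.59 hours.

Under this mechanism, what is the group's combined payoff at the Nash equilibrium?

1595.70 hours

With the mechanism, a contributed unit returns (5.5/6) / 0.59 = 1.5537 per unit of net cost to the contributor — now above 1 — so contributing fully is weakly dominant for every player.
At the Nash equilibrium everyone contributes 45. Group total payoff = 6 × (45 × 0.41 + 5.5 × 45) = 1595.70.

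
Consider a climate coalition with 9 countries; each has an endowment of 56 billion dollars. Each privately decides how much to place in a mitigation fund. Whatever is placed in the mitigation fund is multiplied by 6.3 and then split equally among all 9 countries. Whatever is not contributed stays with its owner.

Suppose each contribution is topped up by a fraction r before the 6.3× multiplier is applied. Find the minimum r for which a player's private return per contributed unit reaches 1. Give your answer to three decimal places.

0.429

With matching at rate r, one contributed unit becomes (1 + r) in the mitigation fund and returns 6.3 × (1 + r) / 9 to the contributor.
Setting this equal to 1: 1 + r = 9/6.3 = 1.4286.
So the minimum matching rate is r = 1.4286 − 1 = 0.429.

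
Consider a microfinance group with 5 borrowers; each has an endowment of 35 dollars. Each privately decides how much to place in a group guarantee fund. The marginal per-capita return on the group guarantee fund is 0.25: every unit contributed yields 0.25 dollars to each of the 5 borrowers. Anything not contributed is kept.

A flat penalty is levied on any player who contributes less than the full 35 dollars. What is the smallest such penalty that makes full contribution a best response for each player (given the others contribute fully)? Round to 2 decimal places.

26.25 dollars

Given the others contribute fully, the best deviation is to contribute 0 (any partial contribution still incurs the fine and gives up units whose private return 0.25 is below 1).
Deviating from 35 to 0 saves 35 dollars but forfeits the deviator's share of the drop in the group guarantee fund: 0.25 × 35 = 8.75.
So the deviation gain is 35 − 8.75 = 26.25, and the fine must be at least 26.25 dollars to wipe it out.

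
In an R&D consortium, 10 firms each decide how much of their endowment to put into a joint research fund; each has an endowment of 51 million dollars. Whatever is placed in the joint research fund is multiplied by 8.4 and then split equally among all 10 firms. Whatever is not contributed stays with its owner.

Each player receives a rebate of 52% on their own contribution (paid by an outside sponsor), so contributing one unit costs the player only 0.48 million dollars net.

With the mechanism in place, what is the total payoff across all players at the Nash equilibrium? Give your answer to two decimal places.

4549.20 million dollars

Under the mechanism each unit contributed yields (8.4/10) / 0.48 = 1.7500 back to its contributor per unit of net cost, which exceeds 1, making full contribution the dominant choice for everyone.
So the Nash equilibrium is full contribution by all 10; the group earns 10 × (51 × 0.52 + 8.4 × 51) = 4549.20.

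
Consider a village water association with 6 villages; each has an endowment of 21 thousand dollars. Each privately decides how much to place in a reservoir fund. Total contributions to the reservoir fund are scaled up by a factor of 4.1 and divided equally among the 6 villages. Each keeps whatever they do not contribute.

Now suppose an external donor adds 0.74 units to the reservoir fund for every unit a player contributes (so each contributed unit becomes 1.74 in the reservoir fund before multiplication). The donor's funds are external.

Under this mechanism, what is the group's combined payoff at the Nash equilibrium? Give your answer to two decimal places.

The effective private return per unit is now 4.1 × 1.74 / 6 = 1.1890 > 1, so every player's dominant strategy flips to full contribution.
So the Nash equilibrium is full contribution by all 6; the group earns 4.1 × 1.74 × 126 = 898.88.

898.88 thousand dollars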